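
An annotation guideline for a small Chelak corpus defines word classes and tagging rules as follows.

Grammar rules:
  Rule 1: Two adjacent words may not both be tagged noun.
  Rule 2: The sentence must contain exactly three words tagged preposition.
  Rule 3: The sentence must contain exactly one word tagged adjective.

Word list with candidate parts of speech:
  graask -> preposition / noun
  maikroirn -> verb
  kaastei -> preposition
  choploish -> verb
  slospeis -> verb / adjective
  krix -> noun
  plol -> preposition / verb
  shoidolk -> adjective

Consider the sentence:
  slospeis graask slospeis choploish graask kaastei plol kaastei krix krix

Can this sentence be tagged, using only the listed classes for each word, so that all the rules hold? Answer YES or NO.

Candidates per position — 1:slospeis {verb,adjective}; 2:graask {preposition,noun}; 3:slospeis {verb,adjective}; 4:choploish {verb}; 5:graask {preposition,noun}; 6:kaastei {preposition}; 7:plol {preposition,verb}; 8:kaastei {preposition}; 9:krix {noun}; 10:krix {noun}.
Rule 1 cannot be satisfied by any choice of tags from the lexicon.
So there is no consistent tagging.

NO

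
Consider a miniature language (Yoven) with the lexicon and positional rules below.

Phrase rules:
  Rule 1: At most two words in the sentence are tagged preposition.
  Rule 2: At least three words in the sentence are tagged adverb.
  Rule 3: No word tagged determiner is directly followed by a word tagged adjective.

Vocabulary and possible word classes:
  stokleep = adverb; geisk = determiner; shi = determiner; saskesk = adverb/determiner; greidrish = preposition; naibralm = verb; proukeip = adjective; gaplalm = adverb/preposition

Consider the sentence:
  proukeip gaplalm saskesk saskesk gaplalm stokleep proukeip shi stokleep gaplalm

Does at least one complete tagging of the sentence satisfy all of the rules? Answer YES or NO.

YES

Candidates per position — 1:proukeip {adjective}; 2:gaplalm {adverb,preposition}; 3:saskesk {adverb,determiner}; 4:saskesk {adverb,determiner}; 5:gaplalm {adverb,preposition}; 6:stokleep {adverb}; 7:proukeip {adjective}; 8:shi {determiner}; 9:stokleep {adverb}; 10:gaplalm {adverb,preposition}.
One satisfying assignment: adjective adverb determiner adverb preposition adverb adjective determiner adverb preposition.
Rule-by-rule: rule 1 ok; rule 2 ok; rule 3 ok.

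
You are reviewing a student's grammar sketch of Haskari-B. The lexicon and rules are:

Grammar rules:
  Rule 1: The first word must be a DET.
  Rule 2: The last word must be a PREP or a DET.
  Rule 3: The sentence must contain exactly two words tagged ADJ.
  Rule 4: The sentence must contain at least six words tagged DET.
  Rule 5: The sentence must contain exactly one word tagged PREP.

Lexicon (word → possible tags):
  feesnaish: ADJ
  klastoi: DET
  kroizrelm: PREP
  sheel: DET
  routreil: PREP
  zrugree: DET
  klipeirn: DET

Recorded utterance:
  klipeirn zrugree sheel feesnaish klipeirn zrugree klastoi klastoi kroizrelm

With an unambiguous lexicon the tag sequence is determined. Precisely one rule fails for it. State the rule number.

Fixed tagging: DET DET DET ADJ DET DET DET DET PREP.
Rule check: R1 holds, R2 holds, R3 violated, R4 holds, R5 holds.
Only rule 3 fails.

3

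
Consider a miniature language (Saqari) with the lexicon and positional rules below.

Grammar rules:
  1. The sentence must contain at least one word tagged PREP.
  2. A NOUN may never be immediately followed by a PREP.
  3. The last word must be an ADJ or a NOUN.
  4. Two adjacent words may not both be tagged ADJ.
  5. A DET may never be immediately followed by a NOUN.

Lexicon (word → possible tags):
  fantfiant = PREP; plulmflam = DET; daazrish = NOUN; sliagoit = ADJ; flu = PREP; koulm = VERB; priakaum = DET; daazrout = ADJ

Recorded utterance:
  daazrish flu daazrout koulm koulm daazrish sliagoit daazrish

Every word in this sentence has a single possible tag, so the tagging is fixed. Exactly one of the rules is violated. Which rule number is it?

Fixed tagging: NOUN PREP ADJ VERB VERB NOUN ADJ NOUN.
Checking each rule: R1 ok, R2 fails, R3 ok, R4 ok, R5 ok.
Only rule 2 fails.

2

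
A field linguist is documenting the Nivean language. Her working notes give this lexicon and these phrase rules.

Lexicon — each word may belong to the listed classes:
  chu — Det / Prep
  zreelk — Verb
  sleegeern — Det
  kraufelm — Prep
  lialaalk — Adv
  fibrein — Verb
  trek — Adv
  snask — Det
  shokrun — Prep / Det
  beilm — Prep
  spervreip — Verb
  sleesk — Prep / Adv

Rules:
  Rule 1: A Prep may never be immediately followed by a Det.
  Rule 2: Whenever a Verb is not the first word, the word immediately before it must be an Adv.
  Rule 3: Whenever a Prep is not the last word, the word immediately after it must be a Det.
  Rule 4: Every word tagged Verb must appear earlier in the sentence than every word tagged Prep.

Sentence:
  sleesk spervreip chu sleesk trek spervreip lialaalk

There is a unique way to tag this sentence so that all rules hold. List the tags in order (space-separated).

Candidates per position — 1:sleesk {Prep,Adv}; 2:spervreip {Verb}; 3:chu {Det,Prep}; 4:sleesk {Prep,Adv}; 5:trek {Adv}; 6:spervreip {Verb}; 7:lialaalk {Adv}.
At position 1, choosing Prep makes rule 2 impossible to satisfy; hence Adv.
At position 3, choosing Prep makes rule 3 impossible to satisfy; hence Det.
At position 4, choosing Prep makes rule 3 impossible to satisfy; hence Adv.
So the tagging must be: Adv Verb Det Adv Adv Verb Adv.
Verifying each rule — rule 1 satisfied; rule 2 satisfied; rule 3 satisfied; rule 4 satisfied.

Adv Verb Det Adv Adv Verb Adv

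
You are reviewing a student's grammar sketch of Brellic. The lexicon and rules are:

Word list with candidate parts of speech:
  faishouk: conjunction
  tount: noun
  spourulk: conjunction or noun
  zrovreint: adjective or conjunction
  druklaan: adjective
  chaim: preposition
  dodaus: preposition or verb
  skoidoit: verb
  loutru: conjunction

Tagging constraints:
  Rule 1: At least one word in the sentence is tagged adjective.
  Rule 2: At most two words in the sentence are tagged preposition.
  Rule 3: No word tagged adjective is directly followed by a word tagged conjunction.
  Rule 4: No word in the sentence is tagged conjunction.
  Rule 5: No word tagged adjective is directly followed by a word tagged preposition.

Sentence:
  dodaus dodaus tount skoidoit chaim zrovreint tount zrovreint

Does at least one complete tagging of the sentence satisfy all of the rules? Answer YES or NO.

YES

Candidates per position — 1:dodaus {preposition,verb}; 2:dodaus {preposition,verb}; 3:tount {noun}; 4:skoidoit {verb}; 5:chaim {preposition}; 6:zrovreint {adjective,conjunction}; 7:tount {noun}; 8:zrovreint {adjective,conjunction}.
One satisfying assignment: verb verb noun verb preposition adjective noun adjective.
Check: rule 1 ok; rule 2 ok; rule 3 ok; rule 4 ok; rule 5 ok.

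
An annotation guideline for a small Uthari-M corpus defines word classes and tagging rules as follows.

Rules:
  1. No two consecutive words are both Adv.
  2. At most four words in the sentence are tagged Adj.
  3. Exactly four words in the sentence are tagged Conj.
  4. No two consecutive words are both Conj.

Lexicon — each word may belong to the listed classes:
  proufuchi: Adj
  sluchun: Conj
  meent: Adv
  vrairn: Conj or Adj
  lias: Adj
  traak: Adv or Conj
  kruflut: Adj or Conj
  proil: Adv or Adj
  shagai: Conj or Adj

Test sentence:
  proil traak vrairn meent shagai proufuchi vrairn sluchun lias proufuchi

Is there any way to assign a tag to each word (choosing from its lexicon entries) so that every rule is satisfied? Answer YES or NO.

NO

Candidates per position — 1:proil {Adv,Adj}; 2:traak {Adv,Conj}; 3:vrairn {Conj,Adj}; 4:meent {Adv}; 5:shagai {Conj,Adj}; 6:proufuchi {Adj}; 7:vrairn {Conj,Adj}; 8:sluchun {Conj}; 9:lias {Adj}; 10:proufuchi {Adj}.
Every candidate sequence violates at least one rule; no consistent tagging exists.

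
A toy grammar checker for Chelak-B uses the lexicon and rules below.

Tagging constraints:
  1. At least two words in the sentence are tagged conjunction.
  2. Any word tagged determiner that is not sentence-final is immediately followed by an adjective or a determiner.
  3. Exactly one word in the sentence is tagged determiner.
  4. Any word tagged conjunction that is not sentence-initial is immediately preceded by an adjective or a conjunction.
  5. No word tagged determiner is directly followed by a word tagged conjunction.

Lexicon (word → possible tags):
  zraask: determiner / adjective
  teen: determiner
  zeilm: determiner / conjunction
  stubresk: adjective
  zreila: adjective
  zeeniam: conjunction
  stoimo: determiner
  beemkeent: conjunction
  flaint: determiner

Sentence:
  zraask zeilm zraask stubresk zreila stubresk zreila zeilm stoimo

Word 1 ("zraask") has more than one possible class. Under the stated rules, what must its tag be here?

Candidates per position — 1:zraask {determiner,adjective}; 2:zeilm {determiner,conjunction}; 3:zraask {determiner,adjective}; 4:stubresk {adjective}; 5:zreila {adjective}; 6:stubresk {adjective}; 7:zreila {adjective}; 8:zeilm {determiner,conjunction}; 9:stoimo {determiner}.
Position 1: determiner is ruled out by rule 3; that leaves adjective.
Position 2: determiner is ruled out by rule 1; that leaves conjunction.
Position 3: determiner is ruled out by rule 3; that leaves adjective.
Position 8: determiner is ruled out by rule 1; that leaves conjunction.
The unique satisfying tagging is: adjective conjunction adjective adjective adjective adjective adjective conjunction determiner.
Checking: rule 1 holds; rule 2 holds; rule 3 holds; rule 4 holds; rule 5 holds.

adjective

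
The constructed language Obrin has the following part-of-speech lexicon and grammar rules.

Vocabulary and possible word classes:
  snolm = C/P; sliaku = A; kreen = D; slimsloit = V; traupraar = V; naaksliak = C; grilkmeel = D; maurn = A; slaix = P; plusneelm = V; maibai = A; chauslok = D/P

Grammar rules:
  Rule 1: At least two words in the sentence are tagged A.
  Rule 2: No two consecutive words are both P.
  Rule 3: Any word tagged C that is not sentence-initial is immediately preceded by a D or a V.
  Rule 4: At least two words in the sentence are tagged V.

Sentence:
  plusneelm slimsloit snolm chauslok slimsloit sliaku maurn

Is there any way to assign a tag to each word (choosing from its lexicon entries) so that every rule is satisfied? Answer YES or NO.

YES

Candidates per position — 1:plusneelm {V}; 2:slimsloit {V}; 3:snolm {C,P}; 4:chauslok {D,P}; 5:slimsloit {V}; 6:sliaku {A}; 7:maurn {A}.
One satisfying assignment: V V C D V A A.
Check: rule 1 ✓; rule 2 ✓; rule 3 ✓; rule 4 ✓.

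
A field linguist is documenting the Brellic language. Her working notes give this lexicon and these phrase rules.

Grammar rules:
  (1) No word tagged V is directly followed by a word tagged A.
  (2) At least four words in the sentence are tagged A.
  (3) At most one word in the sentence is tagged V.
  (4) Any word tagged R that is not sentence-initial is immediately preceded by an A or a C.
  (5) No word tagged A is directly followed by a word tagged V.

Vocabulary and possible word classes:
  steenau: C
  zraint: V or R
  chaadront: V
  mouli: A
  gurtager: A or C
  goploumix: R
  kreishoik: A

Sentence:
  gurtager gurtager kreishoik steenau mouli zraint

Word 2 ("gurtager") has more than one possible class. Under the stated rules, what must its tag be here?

Candidates per position — 1:gurtager {A,C}; 2:gurtager {A,C}; 3:kreishoik {A}; 4:steenau {C}; 5:mouli {A}; 6:zraint {V,R}.
Position 1: C is ruled out by rule 2; that leaves A.
Position 2: C is ruled out by rule 2; that leaves A.
Position 6: V is ruled out by rule 5; that leaves R.
That leaves exactly one tagging: A A A C A R.
Check: rule 1 holds; rule 2 holds; rule 3 holds; rule 4 holds; rule 5 holds.

A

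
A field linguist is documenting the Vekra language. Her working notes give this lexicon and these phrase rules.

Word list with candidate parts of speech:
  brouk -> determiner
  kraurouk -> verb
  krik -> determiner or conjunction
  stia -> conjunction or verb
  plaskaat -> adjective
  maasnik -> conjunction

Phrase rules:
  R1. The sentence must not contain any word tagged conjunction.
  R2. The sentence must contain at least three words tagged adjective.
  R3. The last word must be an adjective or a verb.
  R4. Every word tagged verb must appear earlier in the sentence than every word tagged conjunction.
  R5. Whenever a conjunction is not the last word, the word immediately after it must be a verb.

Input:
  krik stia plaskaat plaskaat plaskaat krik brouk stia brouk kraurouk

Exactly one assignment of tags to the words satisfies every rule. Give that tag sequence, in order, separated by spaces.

Candidates per position — 1:krik {determiner,conjunction}; 2:stia {conjunction,verb}; 3:plaskaat {adjective}; 4:plaskaat {adjective}; 5:plaskaat {adjective}; 6:krik {determiner,conjunction}; 7:brouk {determiner}; 8:stia {conjunction,verb}; 9:brouk {determiner}; 10:kraurouk {verb}.
At position 1, choosing conjunction makes rule 1 impossible to satisfy; hence determiner.
At position 2, choosing conjunction makes rule 1 impossible to satisfy; hence verb.
At position 6, choosing conjunction makes rule 1 impossible to satisfy; hence determiner.
At position 8, choosing conjunction makes rule 1 impossible to satisfy; hence verb.
The only consistent sequence is: determiner verb adjective adjective adjective determiner determiner verb determiner verb.
Rule-by-rule: rule 1 ✓; rule 2 ✓; rule 3 ✓; rule 4 ✓; rule 5 ✓.

determiner verb adjective adjective adjective determiner determiner verb determiner verb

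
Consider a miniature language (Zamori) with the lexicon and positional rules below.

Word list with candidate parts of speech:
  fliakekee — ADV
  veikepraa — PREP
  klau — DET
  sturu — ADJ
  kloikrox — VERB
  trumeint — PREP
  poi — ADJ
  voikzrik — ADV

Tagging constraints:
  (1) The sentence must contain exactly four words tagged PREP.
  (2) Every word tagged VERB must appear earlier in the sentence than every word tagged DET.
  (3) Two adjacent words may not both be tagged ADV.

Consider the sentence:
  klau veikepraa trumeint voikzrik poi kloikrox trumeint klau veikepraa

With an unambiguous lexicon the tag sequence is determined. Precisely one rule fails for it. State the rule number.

2

Fixed tagging: DET PREP PREP ADV ADJ VERB PREP DET PREP.
Applying the rules: R1 pass, R2 fail, R3 pass.
Only rule 2 fails.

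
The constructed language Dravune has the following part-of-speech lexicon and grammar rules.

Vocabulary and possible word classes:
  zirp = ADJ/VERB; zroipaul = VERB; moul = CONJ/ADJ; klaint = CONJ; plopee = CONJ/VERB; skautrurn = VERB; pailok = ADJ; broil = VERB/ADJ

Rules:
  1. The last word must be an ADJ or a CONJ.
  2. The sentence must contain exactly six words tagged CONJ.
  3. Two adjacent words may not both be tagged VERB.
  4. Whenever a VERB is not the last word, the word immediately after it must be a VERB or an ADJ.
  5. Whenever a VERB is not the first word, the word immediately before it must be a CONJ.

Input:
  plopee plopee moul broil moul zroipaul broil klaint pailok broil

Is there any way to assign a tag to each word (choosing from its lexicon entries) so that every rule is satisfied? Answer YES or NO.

NO

Candidates per position — 1:plopee {CONJ,VERB}; 2:plopee {CONJ,VERB}; 3:moul {CONJ,ADJ}; 4:broil {VERB,ADJ}; 5:moul {CONJ,ADJ}; 6:zroipaul {VERB}; 7:broil {VERB,ADJ}; 8:klaint {CONJ}; 9:pailok {ADJ}; 10:broil {VERB,ADJ}.
Rule 2 cannot be satisfied by any choice of tags from the lexicon.
So there is no consistent tagging.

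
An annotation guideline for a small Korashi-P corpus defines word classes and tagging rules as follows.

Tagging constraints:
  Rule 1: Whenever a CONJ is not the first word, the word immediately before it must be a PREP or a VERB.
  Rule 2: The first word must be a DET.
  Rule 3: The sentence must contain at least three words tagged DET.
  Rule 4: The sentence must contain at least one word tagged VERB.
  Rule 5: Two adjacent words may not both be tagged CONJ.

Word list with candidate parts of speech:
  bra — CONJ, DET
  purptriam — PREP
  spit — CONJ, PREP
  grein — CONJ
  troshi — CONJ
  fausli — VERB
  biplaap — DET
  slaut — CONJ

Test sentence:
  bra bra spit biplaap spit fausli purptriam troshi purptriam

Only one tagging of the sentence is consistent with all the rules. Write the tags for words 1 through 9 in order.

DET DET PREP DET PREP VERB PREP CONJ PREP

Candidates per position — 1:bra {CONJ,DET}; 2:bra {CONJ,DET}; 3:spit {CONJ,PREP}; 4:biplaap {DET}; 5:spit {CONJ,PREP}; 6:fausli {VERB}; 7:purptriam {PREP}; 8:troshi {CONJ}; 9:purptriam {PREP}.
If word 1 were CONJ, no tagging could satisfy rule 2; so word 1 is DET.
If word 2 were CONJ, no tagging could satisfy rule 1; so word 2 is DET.
If word 3 were CONJ, no tagging could satisfy rule 1; so word 3 is PREP.
If word 5 were CONJ, no tagging could satisfy rule 1; so word 5 is PREP.
So the tagging must be: DET DET PREP DET PREP VERB PREP CONJ PREP.
Verifying each rule — rule 1 satisfied; rule 2 satisfied; rule 3 satisfied; rule 4 satisfied; rule 5 satisfied.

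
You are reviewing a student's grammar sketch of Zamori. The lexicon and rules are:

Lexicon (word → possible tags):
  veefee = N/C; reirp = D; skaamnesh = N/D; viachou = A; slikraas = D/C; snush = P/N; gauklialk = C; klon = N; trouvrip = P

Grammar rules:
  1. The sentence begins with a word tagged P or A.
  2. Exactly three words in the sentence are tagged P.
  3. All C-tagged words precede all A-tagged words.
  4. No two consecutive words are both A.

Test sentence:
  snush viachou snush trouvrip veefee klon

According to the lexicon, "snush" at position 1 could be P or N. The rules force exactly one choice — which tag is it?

P

Candidates per position — 1:snush {P,N}; 2:viachou {A}; 3:snush {P,N}; 4:trouvrip {P}; 5:veefee {N,C}; 6:klon {N}.
Word 1 cannot be N — rule 1 would then fail for every completion. It is P.
Word 3 cannot be N — rule 2 would then fail for every completion. It is P.
Word 5 cannot be C — rule 3 would then fail for every completion. It is N.
So the tagging must be: P A P P N N.
Check: rule 1 ok; rule 2 ok; rule 3 ok; rule 4 ok.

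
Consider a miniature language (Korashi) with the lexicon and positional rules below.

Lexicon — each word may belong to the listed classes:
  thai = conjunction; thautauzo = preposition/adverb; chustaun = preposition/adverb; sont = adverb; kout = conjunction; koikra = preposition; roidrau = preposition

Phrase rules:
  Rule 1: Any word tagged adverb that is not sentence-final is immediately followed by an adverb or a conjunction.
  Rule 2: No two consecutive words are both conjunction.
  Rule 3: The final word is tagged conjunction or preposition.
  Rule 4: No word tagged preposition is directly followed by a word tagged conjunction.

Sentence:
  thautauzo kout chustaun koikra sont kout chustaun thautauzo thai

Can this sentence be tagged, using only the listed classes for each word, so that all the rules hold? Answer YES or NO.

Candidates per position — 1:thautauzo {preposition,adverb}; 2:kout {conjunction}; 3:chustaun {preposition,adverb}; 4:koikra {preposition}; 5:sont {adverb}; 6:kout {conjunction}; 7:chustaun {preposition,adverb}; 8:thautauzo {preposition,adverb}; 9:thai {conjunction}.
One satisfying assignment: adverb conjunction preposition preposition adverb conjunction adverb adverb conjunction.
Verifying each rule — rule 1 holds; rule 2 holds; rule 3 holds; rule 4 holds.

YES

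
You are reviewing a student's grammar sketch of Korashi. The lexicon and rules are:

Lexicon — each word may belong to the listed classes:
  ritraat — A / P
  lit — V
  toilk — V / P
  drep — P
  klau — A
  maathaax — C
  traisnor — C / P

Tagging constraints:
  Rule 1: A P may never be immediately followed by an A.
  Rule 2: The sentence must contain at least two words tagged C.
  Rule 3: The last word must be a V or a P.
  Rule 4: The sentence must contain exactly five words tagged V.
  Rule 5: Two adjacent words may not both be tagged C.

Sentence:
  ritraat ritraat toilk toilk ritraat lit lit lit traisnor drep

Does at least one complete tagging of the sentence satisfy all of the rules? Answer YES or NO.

NO

Candidates per position — 1:ritraat {A,P}; 2:ritraat {A,P}; 3:toilk {V,P}; 4:toilk {V,P}; 5:ritraat {A,P}; 6:lit {V}; 7:lit {V}; 8:lit {V}; 9:traisnor {C,P}; 10:drep {P}.
Rule 2 cannot be satisfied by any choice of tags from the lexicon.
So there is no consistent tagging.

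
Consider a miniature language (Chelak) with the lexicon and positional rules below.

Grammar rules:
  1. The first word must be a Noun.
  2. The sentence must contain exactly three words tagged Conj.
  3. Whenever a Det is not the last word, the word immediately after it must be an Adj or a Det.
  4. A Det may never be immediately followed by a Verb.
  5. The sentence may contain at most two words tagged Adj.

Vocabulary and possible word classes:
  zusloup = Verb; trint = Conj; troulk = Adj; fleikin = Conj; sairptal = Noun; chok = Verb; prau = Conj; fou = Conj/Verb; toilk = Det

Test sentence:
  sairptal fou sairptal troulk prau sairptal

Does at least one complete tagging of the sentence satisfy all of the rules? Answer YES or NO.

NO

Candidates per position — 1:sairptal {Noun}; 2:fou {Conj,Verb}; 3:sairptal {Noun}; 4:troulk {Adj}; 5:prau {Conj}; 6:sairptal {Noun}.
Rule 2 cannot be satisfied by any choice of tags from the lexicon.
So there is no consistent tagging.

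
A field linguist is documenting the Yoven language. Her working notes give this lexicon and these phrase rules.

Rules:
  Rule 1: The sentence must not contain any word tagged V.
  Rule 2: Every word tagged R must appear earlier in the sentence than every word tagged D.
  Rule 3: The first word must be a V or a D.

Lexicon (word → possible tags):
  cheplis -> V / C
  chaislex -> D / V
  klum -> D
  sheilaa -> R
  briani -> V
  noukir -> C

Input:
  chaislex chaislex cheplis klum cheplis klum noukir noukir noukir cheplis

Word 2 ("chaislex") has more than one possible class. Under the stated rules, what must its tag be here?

D

Candidates per position — 1:chaislex {D,V}; 2:chaislex {D,V}; 3:cheplis {V,C}; 4:klum {D}; 5:cheplis {V,C}; 6:klum {D}; 7:noukir {C}; 8:noukir {C}; 9:noukir {C}; 10:cheplis {V,C}.
At position 1, choosing V makes rule 1 impossible to satisfy; hence D.
At position 2, choosing V makes rule 1 impossible to satisfy; hence D.
At position 3, choosing V makes rule 1 impossible to satisfy; hence C.
At position 5, choosing V makes rule 1 impossible to satisfy; hence C.
At position 10, choosing V makes rule 1 impossible to satisfy; hence C.
That leaves exactly one tagging: D D C D C D C C C C.
Verifying each rule — rule 1 holds; rule 2 holds; rule 3 holds.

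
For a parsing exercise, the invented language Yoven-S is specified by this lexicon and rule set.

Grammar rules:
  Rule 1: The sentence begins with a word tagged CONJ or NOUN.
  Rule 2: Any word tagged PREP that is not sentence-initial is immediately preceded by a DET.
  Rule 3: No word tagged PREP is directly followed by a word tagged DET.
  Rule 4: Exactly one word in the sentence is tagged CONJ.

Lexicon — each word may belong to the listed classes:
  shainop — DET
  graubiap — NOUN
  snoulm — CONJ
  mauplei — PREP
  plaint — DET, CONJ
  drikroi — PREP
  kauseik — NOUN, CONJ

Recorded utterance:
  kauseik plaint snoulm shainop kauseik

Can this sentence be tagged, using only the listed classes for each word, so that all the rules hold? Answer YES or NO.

Candidates per position — 1:kauseik {NOUN,CONJ}; 2:plaint {DET,CONJ}; 3:snoulm {CONJ}; 4:shainop {DET}; 5:kauseik {NOUN,CONJ}.
One satisfying assignment: NOUN DET CONJ DET NOUN.
Checking: rule 1 ✓; rule 2 ✓; rule 3 ✓; rule 4 ✓.

YES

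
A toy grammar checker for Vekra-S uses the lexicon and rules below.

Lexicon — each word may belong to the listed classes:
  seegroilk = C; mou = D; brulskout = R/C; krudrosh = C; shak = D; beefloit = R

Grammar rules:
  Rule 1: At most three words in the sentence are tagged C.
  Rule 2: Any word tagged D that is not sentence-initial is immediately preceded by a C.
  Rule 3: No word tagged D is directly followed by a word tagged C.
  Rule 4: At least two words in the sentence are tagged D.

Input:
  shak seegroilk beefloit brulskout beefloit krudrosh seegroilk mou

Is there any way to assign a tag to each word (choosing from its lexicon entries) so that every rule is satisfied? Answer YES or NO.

Candidates per position — 1:shak {D}; 2:seegroilk {C}; 3:beefloit {R}; 4:brulskout {R,C}; 5:beefloit {R}; 6:krudrosh {C}; 7:seegroilk {C}; 8:mou {D}.
Rule 3 cannot be satisfied by any choice of tags from the lexicon.
So there is no consistent tagging.

NO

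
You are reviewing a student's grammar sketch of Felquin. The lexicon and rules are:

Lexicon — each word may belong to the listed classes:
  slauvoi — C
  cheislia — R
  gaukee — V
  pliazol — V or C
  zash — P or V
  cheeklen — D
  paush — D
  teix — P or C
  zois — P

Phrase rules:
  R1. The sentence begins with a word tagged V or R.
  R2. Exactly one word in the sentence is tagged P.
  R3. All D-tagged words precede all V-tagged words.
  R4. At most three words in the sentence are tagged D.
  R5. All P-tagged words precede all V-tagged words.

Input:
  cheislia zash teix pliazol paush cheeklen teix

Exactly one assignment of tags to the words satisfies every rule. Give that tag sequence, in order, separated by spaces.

R P C C D D C

Candidates per position — 1:cheislia {R}; 2:zash {P,V}; 3:teix {P,C}; 4:pliazol {V,C}; 5:paush {D}; 6:cheeklen {D}; 7:teix {P,C}.
Position 2: tagging it V would leave rule 3 unsatisfiable, so it must be P.
Position 3: tagging it P would leave rule 2 unsatisfiable, so it must be C.
Position 4: tagging it V would leave rule 3 unsatisfiable, so it must be C.
Position 7: tagging it P would leave rule 2 unsatisfiable, so it must be C.
The unique satisfying tagging is: R P C C D D C.
Checking: rule 1 ok; rule 2 ok; rule 3 ok; rule 4 ok; rule 5 ok.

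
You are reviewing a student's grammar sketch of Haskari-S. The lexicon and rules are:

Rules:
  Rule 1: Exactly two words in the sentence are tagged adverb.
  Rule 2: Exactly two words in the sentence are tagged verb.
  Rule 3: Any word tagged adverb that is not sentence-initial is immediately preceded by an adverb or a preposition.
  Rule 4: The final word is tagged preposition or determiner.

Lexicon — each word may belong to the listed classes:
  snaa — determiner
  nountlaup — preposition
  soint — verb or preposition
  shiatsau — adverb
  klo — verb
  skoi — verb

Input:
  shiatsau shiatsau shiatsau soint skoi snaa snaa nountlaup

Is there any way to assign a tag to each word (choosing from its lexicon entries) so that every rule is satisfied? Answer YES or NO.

Candidates per position — 1:shiatsau {adverb}; 2:shiatsau {adverb}; 3:shiatsau {adverb}; 4:soint {verb,preposition}; 5:skoi {verb}; 6:snaa {determiner}; 7:snaa {determiner}; 8:nountlaup {preposition}.
Rule 1 cannot be satisfied by any choice of tags from the lexicon.
So there is no consistent tagging.

NO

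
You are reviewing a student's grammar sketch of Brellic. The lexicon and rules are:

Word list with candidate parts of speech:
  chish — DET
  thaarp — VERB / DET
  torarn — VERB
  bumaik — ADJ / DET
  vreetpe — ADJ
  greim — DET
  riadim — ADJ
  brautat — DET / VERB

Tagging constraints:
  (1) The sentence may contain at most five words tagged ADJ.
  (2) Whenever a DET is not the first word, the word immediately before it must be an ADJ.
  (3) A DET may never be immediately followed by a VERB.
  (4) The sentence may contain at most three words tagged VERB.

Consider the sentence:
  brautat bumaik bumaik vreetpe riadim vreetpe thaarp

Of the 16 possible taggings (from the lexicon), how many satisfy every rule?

Candidates per position — 1:brautat {DET,VERB}; 2:bumaik {ADJ,DET}; 3:bumaik {ADJ,DET}; 4:vreetpe {ADJ}; 5:riadim {ADJ}; 6:vreetpe {ADJ}; 7:thaarp {VERB,DET}.
There are 16 candidate sequences in total.
Checking each against the rules leaves 8 sequences.
Count = 8.

8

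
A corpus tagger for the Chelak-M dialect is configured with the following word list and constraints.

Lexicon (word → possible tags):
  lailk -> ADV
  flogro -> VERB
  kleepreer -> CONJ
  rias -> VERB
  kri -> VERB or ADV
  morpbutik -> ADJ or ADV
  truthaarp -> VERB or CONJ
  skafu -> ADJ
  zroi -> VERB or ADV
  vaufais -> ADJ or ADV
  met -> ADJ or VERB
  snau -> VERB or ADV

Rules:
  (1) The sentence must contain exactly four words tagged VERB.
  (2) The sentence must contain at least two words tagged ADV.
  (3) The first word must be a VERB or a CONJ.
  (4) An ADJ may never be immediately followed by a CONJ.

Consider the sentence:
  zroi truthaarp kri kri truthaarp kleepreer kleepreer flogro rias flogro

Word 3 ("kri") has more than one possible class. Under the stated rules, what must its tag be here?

Candidates per position — 1:zroi {VERB,ADV}; 2:truthaarp {VERB,CONJ}; 3:kri {VERB,ADV}; 4:kri {VERB,ADV}; 5:truthaarp {VERB,CONJ}; 6:kleepreer {CONJ}; 7:kleepreer {CONJ}; 8:flogro {VERB}; 9:rias {VERB}; 10:flogro {VERB}.
Word 1 cannot be ADV — rule 3 would then fail for every completion. It is VERB.
Word 2 cannot be VERB — rule 1 would then fail for every completion. It is CONJ.
Word 3 cannot be VERB — rule 1 would then fail for every completion. It is ADV.
Word 4 cannot be VERB — rule 1 would then fail for every completion. It is ADV.
Word 5 cannot be VERB — rule 1 would then fail for every completion. It is CONJ.
So the tagging must be: VERB CONJ ADV ADV CONJ CONJ CONJ VERB VERB VERB.
Rule-by-rule: rule 1 holds; rule 2 holds; rule 3 holds; rule 4 holds.

ADV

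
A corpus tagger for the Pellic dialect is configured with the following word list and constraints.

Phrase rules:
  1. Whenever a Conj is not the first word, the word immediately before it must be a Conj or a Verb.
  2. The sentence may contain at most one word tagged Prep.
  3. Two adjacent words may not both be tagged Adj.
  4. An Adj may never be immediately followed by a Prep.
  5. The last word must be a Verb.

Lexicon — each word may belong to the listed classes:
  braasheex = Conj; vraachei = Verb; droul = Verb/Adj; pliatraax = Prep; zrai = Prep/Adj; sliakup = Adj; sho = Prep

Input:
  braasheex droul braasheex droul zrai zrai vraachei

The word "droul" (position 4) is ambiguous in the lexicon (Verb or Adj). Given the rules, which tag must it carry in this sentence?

Verb

Candidates per position — 1:braasheex {Conj}; 2:droul {Verb,Adj}; 3:braasheex {Conj}; 4:droul {Verb,Adj}; 5:zrai {Prep,Adj}; 6:zrai {Prep,Adj}; 7:vraachei {Verb}.
Position 2: tagging it Adj would leave rule 1 unsatisfiable, so it must be Verb.
Position 4: the remaining choice is settled jointly with positions 5, 6 — only Verb at position 4 is part of a tagging that satisfies every rule.
That leaves exactly one tagging: Conj Verb Conj Verb Prep Adj Verb.
Check: rule 1 satisfied; rule 2 satisfied; rule 3 satisfied; rule 4 satisfied; rule 5 satisfied.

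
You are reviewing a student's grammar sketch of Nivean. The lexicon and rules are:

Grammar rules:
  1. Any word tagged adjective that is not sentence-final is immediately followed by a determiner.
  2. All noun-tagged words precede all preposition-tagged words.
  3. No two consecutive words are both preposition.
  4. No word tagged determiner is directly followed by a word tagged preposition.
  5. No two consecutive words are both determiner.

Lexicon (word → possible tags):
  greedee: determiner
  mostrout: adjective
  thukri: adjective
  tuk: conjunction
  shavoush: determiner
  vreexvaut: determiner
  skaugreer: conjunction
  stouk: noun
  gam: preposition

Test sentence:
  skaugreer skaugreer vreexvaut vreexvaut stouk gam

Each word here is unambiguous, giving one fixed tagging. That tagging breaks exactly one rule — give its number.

Fixed tagging: conjunction conjunction determiner determiner noun preposition.
Rule check: R1 ✓, R2 ✓, R3 ✓, R4 ✓, R5 ✗.
Only rule 5 fails.

5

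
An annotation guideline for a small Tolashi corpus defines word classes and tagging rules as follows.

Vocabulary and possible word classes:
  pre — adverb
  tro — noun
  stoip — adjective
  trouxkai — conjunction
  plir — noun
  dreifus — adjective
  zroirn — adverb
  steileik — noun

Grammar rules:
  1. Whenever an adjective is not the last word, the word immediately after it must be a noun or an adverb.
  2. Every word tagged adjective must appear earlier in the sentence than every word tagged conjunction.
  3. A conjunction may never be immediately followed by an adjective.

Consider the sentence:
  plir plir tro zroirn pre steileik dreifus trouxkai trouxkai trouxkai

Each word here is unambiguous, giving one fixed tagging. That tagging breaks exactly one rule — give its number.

Fixed tagging: noun noun noun adverb adverb noun adjective conjunction conjunction conjunction.
Checking each rule: R1 fails, R2 ok, R3 ok.
Only rule 1 fails.

1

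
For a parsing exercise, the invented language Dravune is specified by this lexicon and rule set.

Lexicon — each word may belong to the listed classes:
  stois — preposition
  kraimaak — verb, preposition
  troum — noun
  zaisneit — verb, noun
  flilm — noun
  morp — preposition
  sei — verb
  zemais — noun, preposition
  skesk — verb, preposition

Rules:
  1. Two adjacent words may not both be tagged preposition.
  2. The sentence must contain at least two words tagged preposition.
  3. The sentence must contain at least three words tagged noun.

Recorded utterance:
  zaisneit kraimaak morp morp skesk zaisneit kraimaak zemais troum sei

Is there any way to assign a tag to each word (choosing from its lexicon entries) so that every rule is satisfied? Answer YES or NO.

NO

Candidates per position — 1:zaisneit {verb,noun}; 2:kraimaak {verb,preposition}; 3:morp {preposition}; 4:morp {preposition}; 5:skesk {verb,preposition}; 6:zaisneit {verb,noun}; 7:kraimaak {verb,preposition}; 8:zemais {noun,preposition}; 9:troum {noun}; 10:sei {verb}.
Rule 1 cannot be satisfied by any choice of tags from the lexicon.
So there is no consistent tagging.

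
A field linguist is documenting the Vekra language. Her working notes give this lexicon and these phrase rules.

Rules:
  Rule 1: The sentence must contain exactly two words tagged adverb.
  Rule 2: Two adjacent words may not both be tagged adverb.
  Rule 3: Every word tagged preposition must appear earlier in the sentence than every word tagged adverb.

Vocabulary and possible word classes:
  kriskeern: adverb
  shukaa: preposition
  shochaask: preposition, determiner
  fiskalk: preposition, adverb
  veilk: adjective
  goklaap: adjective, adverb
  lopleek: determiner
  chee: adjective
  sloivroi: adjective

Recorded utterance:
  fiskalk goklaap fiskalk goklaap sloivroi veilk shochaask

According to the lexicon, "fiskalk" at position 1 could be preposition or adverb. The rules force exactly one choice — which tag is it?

adverb

Candidates per position — 1:fiskalk {preposition,adverb}; 2:goklaap {adjective,adverb}; 3:fiskalk {preposition,adverb}; 4:goklaap {adjective,adverb}; 5:sloivroi {adjective}; 6:veilk {adjective}; 7:shochaask {preposition,determiner}.
Position 1: the remaining choice is settled jointly with positions 2, 3, 4, 7 — only adverb at position 1 is part of a tagging that satisfies every rule.
That leaves exactly one tagging: adverb adjective adverb adjective adjective adjective determiner.
Rule-by-rule: rule 1 ok; rule 2 ok; rule 3 ok.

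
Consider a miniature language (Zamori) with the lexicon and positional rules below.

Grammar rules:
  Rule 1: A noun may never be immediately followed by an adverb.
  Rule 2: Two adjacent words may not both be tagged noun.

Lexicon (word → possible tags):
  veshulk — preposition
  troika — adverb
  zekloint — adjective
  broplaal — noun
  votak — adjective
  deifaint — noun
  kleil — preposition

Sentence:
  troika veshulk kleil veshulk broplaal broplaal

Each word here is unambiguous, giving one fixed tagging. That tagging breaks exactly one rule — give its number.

2

Fixed tagging: adverb preposition preposition preposition noun noun.
Rule check: R1 ✓, R2 ✗.
Only rule 2 fails.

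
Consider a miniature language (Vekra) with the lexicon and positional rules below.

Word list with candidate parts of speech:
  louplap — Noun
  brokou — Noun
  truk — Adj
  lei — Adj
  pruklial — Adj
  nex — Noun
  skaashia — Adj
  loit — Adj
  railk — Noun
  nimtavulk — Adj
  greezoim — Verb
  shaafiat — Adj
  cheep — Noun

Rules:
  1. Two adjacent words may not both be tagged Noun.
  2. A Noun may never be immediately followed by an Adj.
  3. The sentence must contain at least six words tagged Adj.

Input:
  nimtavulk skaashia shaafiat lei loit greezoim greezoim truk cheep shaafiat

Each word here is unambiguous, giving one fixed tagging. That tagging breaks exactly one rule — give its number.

Fixed tagging: Adj Adj Adj Adj Adj Verb Verb Adj Noun Adj.
Applying the rules: R1 ✓, R2 ✗, R3 ✓.
Only rule 2 fails.

2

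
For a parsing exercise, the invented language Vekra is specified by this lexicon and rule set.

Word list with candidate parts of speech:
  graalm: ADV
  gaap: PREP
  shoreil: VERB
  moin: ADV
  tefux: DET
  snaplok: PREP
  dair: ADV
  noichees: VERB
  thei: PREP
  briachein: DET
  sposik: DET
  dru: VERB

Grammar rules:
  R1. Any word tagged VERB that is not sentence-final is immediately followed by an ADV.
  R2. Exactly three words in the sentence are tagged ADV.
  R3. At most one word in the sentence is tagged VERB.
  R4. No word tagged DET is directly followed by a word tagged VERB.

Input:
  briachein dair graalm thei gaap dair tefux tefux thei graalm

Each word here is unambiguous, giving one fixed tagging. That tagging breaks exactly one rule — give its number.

Fixed tagging: DET ADV ADV PREP PREP ADV DET DET PREP ADV.
Checking each rule: R1 pass, R2 fail, R3 pass, R4 pass.
Only rule 2 fails.

2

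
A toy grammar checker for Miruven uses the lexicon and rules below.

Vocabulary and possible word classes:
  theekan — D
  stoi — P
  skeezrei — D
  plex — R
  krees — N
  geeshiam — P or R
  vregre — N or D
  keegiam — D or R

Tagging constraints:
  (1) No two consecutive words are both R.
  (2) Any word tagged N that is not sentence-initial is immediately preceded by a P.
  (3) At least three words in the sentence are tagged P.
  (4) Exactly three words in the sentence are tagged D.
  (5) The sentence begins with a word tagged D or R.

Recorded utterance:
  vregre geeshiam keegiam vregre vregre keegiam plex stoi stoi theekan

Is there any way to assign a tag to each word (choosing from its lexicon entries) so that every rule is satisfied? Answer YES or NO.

NO

Candidates per position — 1:vregre {N,D}; 2:geeshiam {P,R}; 3:keegiam {D,R}; 4:vregre {N,D}; 5:vregre {N,D}; 6:keegiam {D,R}; 7:plex {R}; 8:stoi {P}; 9:stoi {P}; 10:theekan {D}.
Every candidate sequence violates at least one rule; no consistent tagging exists.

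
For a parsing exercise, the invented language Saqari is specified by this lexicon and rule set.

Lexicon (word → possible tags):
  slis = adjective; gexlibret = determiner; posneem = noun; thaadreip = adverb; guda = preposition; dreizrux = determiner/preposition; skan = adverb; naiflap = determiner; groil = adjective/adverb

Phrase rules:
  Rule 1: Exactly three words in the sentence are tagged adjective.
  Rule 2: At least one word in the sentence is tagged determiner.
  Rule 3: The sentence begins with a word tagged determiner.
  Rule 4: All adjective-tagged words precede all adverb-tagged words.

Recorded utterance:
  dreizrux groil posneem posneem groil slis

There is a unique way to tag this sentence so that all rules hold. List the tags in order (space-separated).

Candidates per position — 1:dreizrux {determiner,preposition}; 2:groil {adjective,adverb}; 3:posneem {noun}; 4:posneem {noun}; 5:groil {adjective,adverb}; 6:slis {adjective}.
Word 1 cannot be preposition — rule 2 would then fail for every completion. It is determiner.
Word 2 cannot be adverb — rule 1 would then fail for every completion. It is adjective.
Word 5 cannot be adverb — rule 1 would then fail for every completion. It is adjective.
The unique satisfying tagging is: determiner adjective noun noun adjective adjective.
Rule-by-rule: rule 1 ok; rule 2 ok; rule 3 ok; rule 4 ok.

determiner adjective noun noun adjective adjective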